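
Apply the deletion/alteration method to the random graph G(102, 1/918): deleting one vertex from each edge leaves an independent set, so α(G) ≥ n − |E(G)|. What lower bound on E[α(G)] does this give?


E[|E(G)|] = C(102, 2)·p = 5151 · (1/918) = 101/18.
E[α(G)] ≥ n − E[|E(G)|] = 102 − 101/18 = 1735/18.
Numerically: ≈ 96.388889.
(This is only a lower bound; the true E[α(G)] may be larger.)

E[α(G)] ≥ 1735/18 ≈ 96.388889.


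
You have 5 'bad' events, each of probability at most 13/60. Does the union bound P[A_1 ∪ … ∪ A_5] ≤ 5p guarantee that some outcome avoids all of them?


Union bound: P[∪_{i=1}^{5} A_i] ≤ Σ_i P[A_i] ≤ 5·p = 5·(13/60) = 13/12.
Numerically: 13/12 ≈ 1.083.
Is 13/12 < 1? NO.
Since the bound 13/12 is ≥ 1, the union bound is uninformative here; it does NOT by itself certify existence.

5·p = 13/12 ≈ 1.083; existence NOT certified by the union bound.


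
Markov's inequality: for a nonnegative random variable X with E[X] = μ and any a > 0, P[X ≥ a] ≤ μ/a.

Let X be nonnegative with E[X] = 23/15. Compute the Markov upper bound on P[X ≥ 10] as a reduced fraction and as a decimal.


μ = E[X] = 23/15, a = 10.
Markov: P[X ≥ 10] ≤ μ/a = (23/15)/10 = 23/150.
Numerically: ≈ 0.15333.
(Since a = 10 > μ = 1.53333, the bound 23/150 is < 1 and informative.)

P[X ≥ 10] ≤ 23/150 ≈ 0.15333.


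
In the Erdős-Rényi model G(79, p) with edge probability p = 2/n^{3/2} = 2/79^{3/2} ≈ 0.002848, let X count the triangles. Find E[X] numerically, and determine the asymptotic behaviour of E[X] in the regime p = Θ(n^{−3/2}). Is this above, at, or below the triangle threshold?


Number of potential triangles: C(79, 3) = 79079.
Each occurs with probability p³ ≈ (0.002848)³ ≈ 2.310830e-08.
By linearity: E[X] = C(79, 3)·p³ ≈ 79079 · 2.310830e-08 ≈ 0.0018.
Since α = 3/2 > 1, p = c/n^{3/2} = o(1/n) is below the triangle threshold p ~ 1/n. Asymptotically E[X] ~ (c³/6)·n^{3(1−α)} = (2³/6)·n^{-1.5} → 0, so by Markov's inequality G has no triangles w.h.p.

E[X] ≈ 0.0018; in regime p = Θ(1/n^{3/2}) E[X] tends to 0 (below the triangle threshold p ~ 1/n).


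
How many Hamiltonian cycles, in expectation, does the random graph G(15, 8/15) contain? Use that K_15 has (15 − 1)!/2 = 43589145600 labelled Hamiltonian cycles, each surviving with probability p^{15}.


K_15 has (15 − 1)!/2 = 43589145600 labelled Hamiltonian cycles.
For each such Hamiltonian cycle H, let X_H = 1 if all 15 edges of H are present in G. Then P[X_H = 1] = p^{15} = (8/15)^{15} = 35184372088832/437893890380859375.
Summing the indicators: E[X] = Σ_H E[X_H] = 43589145600 · p^{15} = 43589145600 · 35184372088832/437893890380859375 = 252453780711880523776/72081298828125.
Numerically: E[X] ≈ 3.502e+06.

E[X] = 43589145600 · (8/15)^{15} = 252453780711880523776/72081298828125 ≈ 3.502e+06.


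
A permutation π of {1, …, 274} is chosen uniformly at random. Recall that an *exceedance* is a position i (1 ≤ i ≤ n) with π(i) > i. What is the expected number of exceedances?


Write X = Σ_{i=1}^{274} X_i, where X_i = 1_{π(i) > i}.
For each fixed i, π(i) is uniform over {1, …, 274} (marginal of a uniform permutation), so P[π(i) > i] = (n − i)/n. Summing: Σ_{i=1}^{274} (n − i)/n = (0 + 1 + … + 273)/274 = 274(274 − 1)/(2·274) = (274 − 1)/2.
Hence E[X] = Σ_{i=1}^{274} (274 − i)/274 = 273/2 ≈ 136.5000.

E[X] = 273/2 = 136.5000.


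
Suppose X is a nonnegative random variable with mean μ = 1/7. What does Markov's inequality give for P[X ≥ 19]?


μ = E[X] = 1/7, a = 19.
Markov: P[X ≥ 19] ≤ μ/a = (1/7)/19 = 1/133.
Numerically: ≈ 0.008.
(Since a = 19 > μ = 0.143, the bound 1/133 is < 1 and informative.)

P[X ≥ 19] ≤ 1/133 ≈ 0.008.


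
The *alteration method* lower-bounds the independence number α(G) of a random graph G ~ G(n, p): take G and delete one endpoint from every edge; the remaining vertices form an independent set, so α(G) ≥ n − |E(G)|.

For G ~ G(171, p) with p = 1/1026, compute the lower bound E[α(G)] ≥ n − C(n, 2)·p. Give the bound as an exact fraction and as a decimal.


E[|E(G)|] = C(171, 2)·p = 14535 · (1/1026) = 85/6.
E[α(G)] ≥ n − E[|E(G)|] = 171 − 85/6 = 941/6.
Numerically: ≈ 156.833333.
(This is only a lower bound; the true E[α(G)] may be larger.)

E[α(G)] ≥ 941/6 ≈ 156.833333.


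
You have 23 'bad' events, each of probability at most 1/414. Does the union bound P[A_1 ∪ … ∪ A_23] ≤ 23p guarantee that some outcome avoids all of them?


Union bound: P[∪_{i=1}^{23} A_i] ≤ Σ_i P[A_i] ≤ 23·p = 23·(1/414) = 1/18.
Numerically: 1/18 ≈ 0.055556.
Is 1/18 < 1? YES.
Since P[∪ A_i] ≤ 1/18 < 1, the complement has P[∩ A_i^c] ≥ 1 − 1/18 = 17/18 > 0, so some outcome avoids every A_i.

23·p = 1/18 ≈ 0.055556; existence CERTIFIED by the union bound.


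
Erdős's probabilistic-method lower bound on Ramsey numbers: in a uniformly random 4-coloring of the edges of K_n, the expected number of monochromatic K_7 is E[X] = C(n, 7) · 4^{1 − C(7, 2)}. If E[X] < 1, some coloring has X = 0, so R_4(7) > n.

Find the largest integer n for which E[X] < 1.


We need C(n, 7) · 4^{1 − 21} < 1, i.e. C(n, 7) < 4^{21 − 1} = 1099511627776.
Check values of n near the boundary:
  n = 178: C(178, 7) = 996867063280; 996867063280 < 1099511627776? YES
  n = 179: C(179, 7) = 1037437234460; 1037437234460 < 1099511627776? YES
  n = 180: C(180, 7) = 1079414463600; 1079414463600 < 1099511627776? YES
  n = 181: C(181, 7) = 1122839183400; 1122839183400 < 1099511627776? NO
  n = 182: C(182, 7) = 1167752750736; 1167752750736 < 1099511627776? NO
  n = 183: C(183, 7) = 1214197462413; 1214197462413 < 1099511627776? NO
The largest n with C(n, 7) < 1099511627776 is n = 180 (where E[X] = 67463403975/68719476736 ≈ 0.98172). Hence R_4(7) > 180, i.e. R_4(7) ≥ 181.

Largest n = 180; hence R_4(7) > 180.


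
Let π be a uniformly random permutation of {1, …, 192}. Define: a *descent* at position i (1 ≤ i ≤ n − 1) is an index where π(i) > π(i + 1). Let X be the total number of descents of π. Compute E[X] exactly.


Write X = Σ X_I over i = 1, …, 191, with X_I the indicator of one descent.
There are 191 indicators.
For each fixed i, the pair (π(i), π(i+1)) is a uniformly random ordered pair of distinct values from {1, …, 192}; by symmetry P[π(i) > π(i+1)] = 1/2.
By linearity: E[X] = 191 · (1/2) = (192 − 1) · (1/2) = 191/2 ≈ 95.50000.

E[X] = 191/2 = 95.50000.


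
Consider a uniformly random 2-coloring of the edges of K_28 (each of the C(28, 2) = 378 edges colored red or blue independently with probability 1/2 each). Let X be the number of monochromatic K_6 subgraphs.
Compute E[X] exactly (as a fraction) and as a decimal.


Let X = Σ_S X_S over the C(28, 6) = 376740 subsets S of size 6, where X_S = 1 if the K_6 on S is monochromatic.
For a fixed S, the K_6 on S has C(6, 2) = 15 edges. P[all 15 edges red] = (1/2)^15, and likewise for blue, so P[monochromatic] = 2·(1/2)^15 = 2^{1 − 15} = 1/16384.
Summing: E[X] = C(28, 6) · 2^{1 − 15} = 376740 · 1/16384 = 94185/4096.
Numerically: E[X] ≈ 22.994.

E[X] = C(28,6)·2^(1−C(6,2)) = 94185/4096 ≈ 22.994.


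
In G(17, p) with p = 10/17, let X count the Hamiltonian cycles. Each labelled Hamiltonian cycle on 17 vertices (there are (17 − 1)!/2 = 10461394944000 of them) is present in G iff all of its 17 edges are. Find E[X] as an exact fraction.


K_17 has (17 − 1)!/2 = 10461394944000 labelled Hamiltonian cycles.
For each such Hamiltonian cycle H, let X_H = 1 if all 17 edges of H are present in G. Then P[X_H = 1] = p^{17} = (10/17)^{17} = 100000000000000000/827240261886336764177.
By linearity: E[X] = Σ_H E[X_H] = 10461394944000 · p^{17} = 10461394944000 · 100000000000000000/827240261886336764177 = 1046139494400000000000000000000/827240261886336764177.
Numerically: E[X] ≈ 1.26e+09.

E[X] = 10461394944000 · (10/17)^{17} = 1046139494400000000000000000000/827240261886336764177 ≈ 1.26e+09.


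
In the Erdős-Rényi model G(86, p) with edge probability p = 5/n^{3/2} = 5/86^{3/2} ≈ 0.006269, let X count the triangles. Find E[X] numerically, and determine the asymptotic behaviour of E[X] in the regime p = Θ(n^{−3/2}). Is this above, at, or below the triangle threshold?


Number of potential triangles: C(86, 3) = 102340.
Each occurs with probability p³ ≈ (0.006269)³ ≈ 2.464149e-07.
By linearity: E[X] = C(86, 3)·p³ ≈ 102340 · 2.464149e-07 ≈ 0.0252.
Since α = 3/2 > 1, p = c/n^{3/2} = o(1/n) is below the triangle threshold p ~ 1/n. Asymptotically E[X] ~ (c³/6)·n^{3(1−α)} = (5³/6)·n^{-1.5} → 0, so by Markov's inequality G has no triangles w.h.p.

E[X] ≈ 0.0252; in regime p = Θ(1/n^{3/2}) E[X] tends to 0 (below the triangle threshold p ~ 1/n).


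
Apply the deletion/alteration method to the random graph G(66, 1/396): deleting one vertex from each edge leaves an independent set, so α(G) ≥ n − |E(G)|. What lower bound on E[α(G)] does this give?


E[|E(G)|] = C(66, 2)·p = 2145 · (1/396) = 65/12.
E[α(G)] ≥ n − E[|E(G)|] = 66 − 65/12 = 727/12.
Numerically: ≈ 60.58333.
(This is only a lower bound; the true E[α(G)] may be larger.)

E[α(G)] ≥ 727/12 ≈ 60.58333.


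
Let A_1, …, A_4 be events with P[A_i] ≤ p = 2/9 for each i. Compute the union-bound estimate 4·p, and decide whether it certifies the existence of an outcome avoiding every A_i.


Union bound: P[∪_{i=1}^{4} A_i] ≤ Σ_i P[A_i] ≤ 4·p = 4·(2/9) = 8/9.
Numerically: 8/9 ≈ 0.889.
Is 8/9 < 1? YES.
Since P[∪ A_i] ≤ 8/9 < 1, the complement has P[∩ A_i^c] ≥ 1 − 8/9 = 1/9 > 0, so some outcome avoids every A_i.

4·p = 8/9 ≈ 0.889; existence CERTIFIED by the union bound.


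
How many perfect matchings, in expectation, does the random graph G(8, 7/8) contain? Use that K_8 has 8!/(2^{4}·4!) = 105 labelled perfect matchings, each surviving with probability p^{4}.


K_8 has 8!/(2^{4}·4!) = 105 labelled perfect matchings.
For each such perfect matching H, let X_H = 1 if all 4 edges of H are present in G. Then P[X_H = 1] = p^{4} = (7/8)^{4} = 2401/4096.
Summing the indicators: E[X] = Σ_H E[X_H] = 105 · p^{4} = 105 · 2401/4096 = 252105/4096.
Numerically: E[X] ≈ 61.55.

E[X] = 105 · (7/8)^{4} = 252105/4096 ≈ 61.55.


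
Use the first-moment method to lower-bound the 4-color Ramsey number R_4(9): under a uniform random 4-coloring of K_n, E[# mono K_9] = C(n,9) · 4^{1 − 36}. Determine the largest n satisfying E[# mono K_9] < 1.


We need C(n, 9) · 4^{1 − 36} < 1, i.e. C(n, 9) < 4^{36 − 1} = 1180591620717411303424.
Check values of n near the boundary:
  n = 908: C(908, 9) = 1111058428637338083100; 1111058428637338083100 < 1180591620717411303424? YES
  n = 909: C(909, 9) = 1122169012923711463931; 1122169012923711463931 < 1180591620717411303424? YES
  n = 910: C(910, 9) = 1133378248346922788210; 1133378248346922788210 < 1180591620717411303424? YES
  n = 911: C(911, 9) = 1144686900492291197405; 1144686900492291197405 < 1180591620717411303424? YES
  n = 912: C(912, 9) = 1156095740032081475120; 1156095740032081475120 < 1180591620717411303424? YES
  n = 913: C(913, 9) = 1167605542753639808390; 1167605542753639808390 < 1180591620717411303424? YES
  n = 914: C(914, 9) = 1179217089587653905932; 1179217089587653905932 < 1180591620717411303424? YES
  n = 915: C(915, 9) = 1190931166636537885130; 1190931166636537885130 < 1180591620717411303424? NO
The largest n with C(n, 9) < 1180591620717411303424 is n = 914 (where E[X] = 294804272396913476483/295147905179352825856 ≈ 0.99884). Hence R_4(9) > 914, i.e. R_4(9) ≥ 915.

Largest n = 914; hence R_4(9) > 914.


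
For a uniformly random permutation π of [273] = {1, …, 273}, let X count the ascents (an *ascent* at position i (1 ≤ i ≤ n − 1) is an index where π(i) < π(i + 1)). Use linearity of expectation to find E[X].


Write X = Σ X_I over i = 1, …, 272, with X_I the indicator of one ascent.
There are 272 indicators.
For each fixed i, the pair (π(i), π(i+1)) is a uniformly random ordered pair of distinct values from {1, …, 273}; by symmetry P[π(i) < π(i+1)] = 1/2.
By linearity: E[X] = 272 · (1/2) = (273 − 1) · (1/2) = 136 ≈ 136.000000.

E[X] = 136 = 136.000000.


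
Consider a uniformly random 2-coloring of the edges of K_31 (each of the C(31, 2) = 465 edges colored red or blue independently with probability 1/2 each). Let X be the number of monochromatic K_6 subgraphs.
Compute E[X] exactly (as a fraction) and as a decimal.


Let X = Σ_S X_S over the C(31, 6) = 736281 subsets S of size 6, where X_S = 1 if the K_6 on S is monochromatic.
For a fixed S, the K_6 on S has C(6, 2) = 15 edges. P[all 15 edges red] = (1/2)^15, and likewise for blue, so P[monochromatic] = 2·(1/2)^15 = 2^{1 − 15} = 1/16384.
By linearity of expectation: E[X] = C(31, 6) · 2^{1 − 15} = 736281 · 1/16384 = 736281/16384.
Numerically: E[X] ≈ 44.939.

E[X] = C(31,6)·2^(1−C(6,2)) = 736281/16384 ≈ 44.939.


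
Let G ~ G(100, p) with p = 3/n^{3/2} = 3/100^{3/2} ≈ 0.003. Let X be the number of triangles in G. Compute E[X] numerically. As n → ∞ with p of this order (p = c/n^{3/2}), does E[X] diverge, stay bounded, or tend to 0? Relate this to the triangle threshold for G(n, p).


Number of potential triangles: C(100, 3) = 161700.
Each occurs with probability p³ ≈ (0.003)³ ≈ 2.70000000e-08.
By linearity: E[X] = C(100, 3)·p³ ≈ 161700 · 2.70000000e-08 ≈ 0.004366.
Since α = 3/2 > 1, p = c/n^{3/2} = o(1/n) is below the triangle threshold p ~ 1/n. Asymptotically E[X] ~ (c³/6)·n^{3(1−α)} = (3³/6)·n^{-1.5} → 0, so by Markov's inequality G has no triangles w.h.p.

E[X] ≈ 0.004366; in regime p = Θ(1/n^{3/2}) E[X] tends to 0 (below the triangle threshold p ~ 1/n).


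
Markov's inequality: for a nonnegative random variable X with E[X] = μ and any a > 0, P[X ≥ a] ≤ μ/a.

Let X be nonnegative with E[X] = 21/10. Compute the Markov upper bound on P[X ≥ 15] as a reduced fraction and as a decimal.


μ = E[X] = 21/10, a = 15.
Markov: P[X ≥ 15] ≤ μ/a = (21/10)/15 = 7/50.
Numerically: ≈ 0.140000.
(Since a = 15 > μ = 2.100000, the bound 7/50 is < 1 and informative.)

P[X ≥ 15] ≤ 7/50 ≈ 0.140000.


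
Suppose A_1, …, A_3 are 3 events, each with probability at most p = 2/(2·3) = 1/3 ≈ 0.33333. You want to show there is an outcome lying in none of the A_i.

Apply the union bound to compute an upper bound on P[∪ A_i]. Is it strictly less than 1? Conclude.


Union bound: P[∪_{i=1}^{3} A_i] ≤ Σ_i P[A_i] ≤ 3·p = 3·(1/3) = 1.
Numerically: 1 ≈ 1.00000.
Is 1 < 1? NO.
Since the bound 1 is ≥ 1, the union bound is uninformative here; it does NOT by itself certify existence.

3·p = 1 ≈ 1.00000; existence NOT certified by the union bound.


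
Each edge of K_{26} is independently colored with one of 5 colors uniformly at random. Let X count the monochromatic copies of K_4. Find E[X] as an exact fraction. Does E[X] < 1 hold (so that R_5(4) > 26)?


E[X] = C(26, 4) · 5^{1 − 6} = 14950 · 5^{−5} = 14950/3125.
As a reduced fraction: E[X] = 598/125 ≈ 4.7840000.
Is E[X] < 1? NO.
Since E[X] ≥ 1, the first-moment bound is inconclusive at n = 26; it does NOT by itself certify R_5(4) > 26.

E[X] = 598/125 ≈ 4.7840000; E[X] ≥ 1; first-moment method inconclusive here.


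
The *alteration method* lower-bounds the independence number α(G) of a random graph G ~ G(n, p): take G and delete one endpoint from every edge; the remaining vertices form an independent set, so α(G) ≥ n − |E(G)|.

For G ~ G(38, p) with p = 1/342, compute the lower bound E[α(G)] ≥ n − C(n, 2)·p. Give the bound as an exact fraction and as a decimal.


E[|E(G)|] = C(38, 2)·p = 703 · (1/342) = 37/18.
E[α(G)] ≥ n − E[|E(G)|] = 38 − 37/18 = 647/18.
Numerically: ≈ 35.944444.
(This is only a lower bound; the true E[α(G)] may be larger.)

E[α(G)] ≥ 647/18 ≈ 35.944444.


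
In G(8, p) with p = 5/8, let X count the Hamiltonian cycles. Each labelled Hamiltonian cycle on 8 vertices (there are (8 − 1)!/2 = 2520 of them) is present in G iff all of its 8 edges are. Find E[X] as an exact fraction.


K_8 has (8 − 1)!/2 = 2520 labelled Hamiltonian cycles.
For each such Hamiltonian cycle H, let X_H = 1 if all 8 edges of H are present in G. Then P[X_H = 1] = p^{8} = (5/8)^{8} = 390625/16777216.
Summing the indicators: E[X] = Σ_H E[X_H] = 2520 · p^{8} = 2520 · 390625/16777216 = 123046875/2097152.
Numerically: E[X] ≈ 58.67.

E[X] = 2520 · (5/8)^{8} = 123046875/2097152 ≈ 58.67.


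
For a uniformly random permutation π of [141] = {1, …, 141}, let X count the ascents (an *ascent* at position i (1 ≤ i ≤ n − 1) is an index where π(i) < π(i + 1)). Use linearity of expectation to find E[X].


Write X = Σ X_I over i = 1, …, 140, with X_I the indicator of one ascent.
There are 140 indicators.
For each fixed i, the pair (π(i), π(i+1)) is a uniformly random ordered pair of distinct values from {1, …, 141}; by symmetry P[π(i) < π(i+1)] = 1/2.
By linearity: E[X] = 140 · (1/2) = (141 − 1) · (1/2) = 70 ≈ 70.000.

E[X] = 70 = 70.000.


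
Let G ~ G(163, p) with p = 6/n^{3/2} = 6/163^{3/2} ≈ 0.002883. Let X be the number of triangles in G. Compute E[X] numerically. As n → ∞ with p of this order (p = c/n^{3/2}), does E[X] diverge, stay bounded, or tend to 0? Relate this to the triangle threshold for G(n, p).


Number of potential triangles: C(163, 3) = 708561.
Each occurs with probability p³ ≈ (0.002883)³ ≈ 2.396677e-08.
By linearity: E[X] = C(163, 3)·p³ ≈ 708561 · 2.396677e-08 ≈ 0.0170.
Since α = 3/2 > 1, p = c/n^{3/2} = o(1/n) is below the triangle threshold p ~ 1/n. Asymptotically E[X] ~ (c³/6)·n^{3(1−α)} = (6³/6)·n^{-1.5} → 0, so by Markov's inequality G has no triangles w.h.p.

E[X] ≈ 0.0170; in regime p = Θ(1/n^{3/2}) E[X] tends to 0 (below the triangle threshold p ~ 1/n).


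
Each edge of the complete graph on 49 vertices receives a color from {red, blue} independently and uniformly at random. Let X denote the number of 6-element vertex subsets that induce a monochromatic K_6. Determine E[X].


Let X = Σ_S X_S over the C(49, 6) = 13983816 subsets S of size 6, where X_S = 1 if the K_6 on S is monochromatic.
For a fixed S, the K_6 on S has C(6, 2) = 15 edges. P[all 15 edges red] = (1/2)^15, and likewise for blue, so P[monochromatic] = 2·(1/2)^15 = 2^{1 − 15} = 1/16384.
By linearity of expectation: E[X] = C(49, 6) · 2^{1 − 15} = 13983816 · 1/16384 = 1747977/2048.
Numerically: E[X] ≈ 853.50439.

E[X] = C(49,6)·2^(1−C(6,2)) = 1747977/2048 ≈ 853.50439.


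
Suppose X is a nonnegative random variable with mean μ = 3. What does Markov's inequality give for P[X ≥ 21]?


μ = E[X] = 3, a = 21.
Markov: P[X ≥ 21] ≤ μ/a = (3)/21 = 1/7.
Numerically: ≈ 0.142857.
(Since a = 21 > μ = 3.000000, the bound 1/7 is < 1 and informative.)

P[X ≥ 21] ≤ 1/7 ≈ 0.142857.


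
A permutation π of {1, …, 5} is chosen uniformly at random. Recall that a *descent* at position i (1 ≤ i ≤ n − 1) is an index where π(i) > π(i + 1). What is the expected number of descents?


Write X = Σ X_I over i = 1, …, 4, with X_I the indicator of one descent.
There are 4 indicators.
For each fixed i, the pair (π(i), π(i+1)) is a uniformly random ordered pair of distinct values from {1, …, 5}; by symmetry P[π(i) > π(i+1)] = 1/2.
By linearity: E[X] = 4 · (1/2) = (5 − 1) · (1/2) = 2 ≈ 2.0000.

E[X] = 2 = 2.0000.


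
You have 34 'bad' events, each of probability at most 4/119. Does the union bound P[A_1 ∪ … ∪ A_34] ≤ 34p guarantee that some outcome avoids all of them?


Union bound: P[∪_{i=1}^{34} A_i] ≤ Σ_i P[A_i] ≤ 34·p = 34·(4/119) = 8/7.
Numerically: 8/7 ≈ 1.14286.
Is 8/7 < 1? NO.
Since the bound 8/7 is ≥ 1, the union bound is uninformative here; it does NOT by itself certify existence.

34·p = 8/7 ≈ 1.14286; existence NOT certified by the union bound.


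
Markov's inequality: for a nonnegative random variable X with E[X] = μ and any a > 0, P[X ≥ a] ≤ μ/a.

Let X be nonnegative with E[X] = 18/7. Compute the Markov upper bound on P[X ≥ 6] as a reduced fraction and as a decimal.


μ = E[X] = 18/7, a = 6.
Markov: P[X ≥ 6] ≤ μ/a = (18/7)/6 = 3/7.
Numerically: ≈ 0.4286.
(Since a = 6 > μ = 2.5714, the bound 3/7 is < 1 and informative.)

P[X ≥ 6] ≤ 3/7 ≈ 0.4286.


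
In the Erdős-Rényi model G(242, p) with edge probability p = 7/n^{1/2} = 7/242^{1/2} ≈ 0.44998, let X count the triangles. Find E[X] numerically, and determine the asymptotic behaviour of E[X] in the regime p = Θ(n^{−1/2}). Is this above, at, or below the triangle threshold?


Number of potential triangles: C(242, 3) = 2332880.
Each occurs with probability p³ ≈ (0.44998)³ ≈ 9.1111054e-02.
By linearity: E[X] = C(242, 3)·p³ ≈ 2332880 · 9.1111054e-02 ≈ 212551.15583.
Since α = 1/2 < 1, p = c/n^{1/2} ≫ 1/n is above the triangle threshold p ~ 1/n. Asymptotically E[X] ~ (c³/6)·n^{3(1−α)} = (7³/6)·n^{1.5} → ∞; triangles are abundant w.h.p.

E[X] ≈ 212551.15583; in regime p = Θ(1/n^{1/2}) E[X] diverges (above the triangle threshold p ~ 1/n).


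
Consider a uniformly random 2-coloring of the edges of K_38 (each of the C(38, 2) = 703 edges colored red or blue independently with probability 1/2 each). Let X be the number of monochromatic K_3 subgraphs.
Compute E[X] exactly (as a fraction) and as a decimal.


Let X = Σ_S X_S over the C(38, 3) = 8436 subsets S of size 3, where X_S = 1 if the K_3 on S is monochromatic.
For a fixed S, the K_3 on S has C(3, 2) = 3 edges. P[all 3 edges red] = (1/2)^3, and likewise for blue, so P[monochromatic] = 2·(1/2)^3 = 2^{1 − 3} = 1/4.
Summing: E[X] = C(38, 3) · 2^{1 − 3} = 8436 · 1/4 = 2109.
Numerically: E[X] ≈ 2109.00000.

E[X] = C(38,3)·2^(1−C(3,2)) = 2109 ≈ 2109.00000.


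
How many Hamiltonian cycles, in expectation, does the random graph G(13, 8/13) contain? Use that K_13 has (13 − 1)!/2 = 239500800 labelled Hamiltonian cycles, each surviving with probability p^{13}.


K_13 has (13 − 1)!/2 = 239500800 labelled Hamiltonian cycles.
For each such Hamiltonian cycle H, let X_H = 1 if all 13 edges of H are present in G. Then P[X_H = 1] = p^{13} = (8/13)^{13} = 549755813888/302875106592253.
Summing the indicators: E[X] = Σ_H E[X_H] = 239500800 · p^{13} = 239500800 · 549755813888/302875106592253 = 131666957230827110400/302875106592253.
Numerically: E[X] ≈ 4.35e+05.

E[X] = 239500800 · (8/13)^{13} = 131666957230827110400/302875106592253 ≈ 4.35e+05.


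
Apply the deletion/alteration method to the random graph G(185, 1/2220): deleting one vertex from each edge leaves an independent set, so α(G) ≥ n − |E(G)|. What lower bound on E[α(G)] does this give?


E[|E(G)|] = C(185, 2)·p = 17020 · (1/2220) = 23/3.
E[α(G)] ≥ n − E[|E(G)|] = 185 − 23/3 = 532/3.
Numerically: ≈ 177.333.
(This is only a lower bound; the true E[α(G)] may be larger.)

E[α(G)] ≥ 532/3 ≈ 177.333.


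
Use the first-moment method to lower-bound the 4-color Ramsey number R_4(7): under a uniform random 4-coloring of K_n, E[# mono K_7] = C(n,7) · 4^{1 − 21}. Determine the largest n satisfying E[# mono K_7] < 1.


We need C(n, 7) · 4^{1 − 21} < 1, i.e. C(n, 7) < 4^{21 − 1} = 1099511627776.
Check values of n near the boundary:
  n = 176: C(176, 7) = 919790691600; 919790691600 < 1099511627776? YES
  n = 177: C(177, 7) = 957664425960; 957664425960 < 1099511627776? YES
  n = 178: C(178, 7) = 996867063280; 996867063280 < 1099511627776? YES
  n = 179: C(179, 7) = 1037437234460; 1037437234460 < 1099511627776? YES
  n = 180: C(180, 7) = 1079414463600; 1079414463600 < 1099511627776? YES
  n = 181: C(181, 7) = 1122839183400; 1122839183400 < 1099511627776? NO
  n = 182: C(182, 7) = 1167752750736; 1167752750736 < 1099511627776? NO
The largest n with C(n, 7) < 1099511627776 is n = 180 (where E[X] = 67463403975/68719476736 ≈ 0.982). Hence R_4(7) > 180, i.e. R_4(7) ≥ 181.

Largest n = 180; hence R_4(7) > 180.


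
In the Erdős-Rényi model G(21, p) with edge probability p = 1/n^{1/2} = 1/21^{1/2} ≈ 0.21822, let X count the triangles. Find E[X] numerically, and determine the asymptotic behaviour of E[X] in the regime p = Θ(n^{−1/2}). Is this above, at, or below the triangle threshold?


Number of potential triangles: C(21, 3) = 1330.
Each occurs with probability p³ ≈ (0.21822)³ ≈ 1.0391328e-02.
By linearity: E[X] = C(21, 3)·p³ ≈ 1330 · 1.0391328e-02 ≈ 13.82047.
Since α = 1/2 < 1, p = c/n^{1/2} ≫ 1/n is above the triangle threshold p ~ 1/n. Asymptotically E[X] ~ (c³/6)·n^{3(1−α)} = (1³/6)·n^{1.5} → ∞; triangles are abundant w.h.p.

E[X] ≈ 13.82047; in regime p = Θ(1/n^{1/2}) E[X] diverges (above the triangle threshold p ~ 1/n).


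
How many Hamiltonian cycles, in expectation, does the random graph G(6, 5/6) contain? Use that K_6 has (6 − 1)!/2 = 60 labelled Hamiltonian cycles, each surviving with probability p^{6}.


K_6 has (6 − 1)!/2 = 60 labelled Hamiltonian cycles.
For each such Hamiltonian cycle H, let X_H = 1 if all 6 edges of H are present in G. Then P[X_H = 1] = p^{6} = (5/6)^{6} = 15625/46656.
By linearity of expectation: E[X] = Σ_H E[X_H] = 60 · p^{6} = 60 · 15625/46656 = 78125/3888.
Numerically: E[X] ≈ 20.1.

E[X] = 60 · (5/6)^{6} = 78125/3888 ≈ 20.1.


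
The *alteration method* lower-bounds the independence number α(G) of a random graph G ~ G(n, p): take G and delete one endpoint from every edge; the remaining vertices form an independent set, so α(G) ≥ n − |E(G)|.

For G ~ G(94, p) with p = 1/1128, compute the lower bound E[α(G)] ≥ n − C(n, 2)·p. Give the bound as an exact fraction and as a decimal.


E[|E(G)|] = C(94, 2)·p = 4371 · (1/1128) = 31/8.
E[α(G)] ≥ n − E[|E(G)|] = 94 − 31/8 = 721/8.
Numerically: ≈ 90.12500.
(This is only a lower bound; the true E[α(G)] may be larger.)

E[α(G)] ≥ 721/8 ≈ 90.12500.


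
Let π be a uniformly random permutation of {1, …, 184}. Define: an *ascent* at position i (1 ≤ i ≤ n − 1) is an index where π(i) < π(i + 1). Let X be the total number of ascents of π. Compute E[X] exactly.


Write X = Σ X_I over i = 1, …, 183, with X_I the indicator of one ascent.
There are 183 indicators.
For each fixed i, the pair (π(i), π(i+1)) is a uniformly random ordered pair of distinct values from {1, …, 184}; by symmetry P[π(i) < π(i+1)] = 1/2.
By linearity: E[X] = 183 · (1/2) = (184 − 1) · (1/2) = 183/2 ≈ 91.500000.

E[X] = 183/2 = 91.500000.


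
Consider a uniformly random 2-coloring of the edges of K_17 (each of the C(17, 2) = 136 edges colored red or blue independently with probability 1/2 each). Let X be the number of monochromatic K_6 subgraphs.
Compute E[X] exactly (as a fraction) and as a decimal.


Let X = Σ_S X_S over the C(17, 6) = 12376 subsets S of size 6, where X_S = 1 if the K_6 on S is monochromatic.
For a fixed S, the K_6 on S has C(6, 2) = 15 edges. P[all 15 edges red] = (1/2)^15, and likewise for blue, so P[monochromatic] = 2·(1/2)^15 = 2^{1 − 15} = 1/16384.
By linearity of expectation: E[X] = C(17, 6) · 2^{1 − 15} = 12376 · 1/16384 = 1547/2048.
Numerically: E[X] ≈ 0.755371.

E[X] = C(17,6)·2^(1−C(6,2)) = 1547/2048 ≈ 0.755371.


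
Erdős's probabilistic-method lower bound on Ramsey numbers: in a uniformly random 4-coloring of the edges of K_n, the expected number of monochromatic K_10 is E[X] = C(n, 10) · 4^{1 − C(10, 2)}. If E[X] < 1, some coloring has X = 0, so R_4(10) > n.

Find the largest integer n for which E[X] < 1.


We need C(n, 10) · 4^{1 − 45} < 1, i.e. C(n, 10) < 4^{45 − 1} = 309485009821345068724781056.
Check values of n near the boundary:
  n = 2017: C(2017, 10) = 300324964434452596180990448; 300324964434452596180990448 < 309485009821345068724781056? YES
  n = 2018: C(2018, 10) = 301820606687612220663963508; 301820606687612220663963508 < 309485009821345068724781056? YES
  n = 2019: C(2019, 10) = 303322949179835278009229628; 303322949179835278009229628 < 309485009821345068724781056? YES
  n = 2020: C(2020, 10) = 304832018578739931133653656; 304832018578739931133653656 < 309485009821345068724781056? YES
  n = 2021: C(2021, 10) = 306347841644770462864800616; 306347841644770462864800616 < 309485009821345068724781056? YES
  n = 2022: C(2022, 10) = 307870445231474093395937796; 307870445231474093395937796 < 309485009821345068724781056? YES
  n = 2023: C(2023, 10) = 309399856285778485315440716; 309399856285778485315440716 < 309485009821345068724781056? YES
  n = 2024: C(2024, 10) = 310936101848269937576192656; 310936101848269937576192656 < 309485009821345068724781056? NO
  n = 2025: C(2025, 10) = 312479209053472269772600560; 312479209053472269772600560 < 309485009821345068724781056? NO
  n = 2026: C(2026, 10) = 314029205130126398094885285; 314029205130126398094885285 < 309485009821345068724781056? NO
The largest n with C(n, 10) < 309485009821345068724781056 is n = 2023 (where E[X] = 77349964071444621328860179/77371252455336267181195264 ≈ 0.99972). Hence R_4(10) > 2023, i.e. R_4(10) ≥ 2024.

Largest n = 2023; hence R_4(10) > 2023.


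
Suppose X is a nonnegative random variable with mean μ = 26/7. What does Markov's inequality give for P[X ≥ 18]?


μ = E[X] = 26/7, a = 18.
Markov: P[X ≥ 18] ≤ μ/a = (26/7)/18 = 13/63.
Numerically: ≈ 0.206349.
(Since a = 18 > μ = 3.714286, the bound 13/63 is < 1 and informative.)

P[X ≥ 18] ≤ 13/63 ≈ 0.206349.


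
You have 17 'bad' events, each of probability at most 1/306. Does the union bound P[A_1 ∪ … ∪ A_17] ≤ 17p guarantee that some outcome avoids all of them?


Union bound: P[∪_{i=1}^{17} A_i] ≤ Σ_i P[A_i] ≤ 17·p = 17·(1/306) = 1/18.
Numerically: 1/18 ≈ 0.055556.
Is 1/18 < 1? YES.
Since P[∪ A_i] ≤ 1/18 < 1, the complement has P[∩ A_i^c] ≥ 1 − 1/18 = 17/18 > 0, so some outcome avoids every A_i.

17·p = 1/18 ≈ 0.055556; existence CERTIFIED by the union bound.


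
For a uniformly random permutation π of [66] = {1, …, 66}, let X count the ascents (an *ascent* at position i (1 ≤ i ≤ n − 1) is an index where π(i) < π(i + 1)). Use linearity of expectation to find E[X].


Write X = Σ X_I over i = 1, …, 65, with X_I the indicator of one ascent.
There are 65 indicators.
For each fixed i, the pair (π(i), π(i+1)) is a uniformly random ordered pair of distinct values from {1, …, 66}; by symmetry P[π(i) < π(i+1)] = 1/2.
By linearity: E[X] = 65 · (1/2) = (66 − 1) · (1/2) = 65/2 ≈ 32.500000.

E[X] = 65/2 = 32.500000.


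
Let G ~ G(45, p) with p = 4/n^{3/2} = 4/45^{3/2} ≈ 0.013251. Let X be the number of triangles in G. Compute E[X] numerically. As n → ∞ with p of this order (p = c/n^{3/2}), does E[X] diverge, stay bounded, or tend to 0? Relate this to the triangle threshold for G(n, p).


Number of potential triangles: C(45, 3) = 14190.
Each occurs with probability p³ ≈ (0.013251)³ ≈ 2.3266104e-06.
By linearity: E[X] = C(45, 3)·p³ ≈ 14190 · 2.3266104e-06 ≈ 0.03301.
Since α = 3/2 > 1, p = c/n^{3/2} = o(1/n) is below the triangle threshold p ~ 1/n. Asymptotically E[X] ~ (c³/6)·n^{3(1−α)} = (4³/6)·n^{-1.5} → 0, so by Markov's inequality G has no triangles w.h.p.

E[X] ≈ 0.03301; in regime p = Θ(1/n^{3/2}) E[X] tends to 0 (below the triangle threshold p ~ 1/n).


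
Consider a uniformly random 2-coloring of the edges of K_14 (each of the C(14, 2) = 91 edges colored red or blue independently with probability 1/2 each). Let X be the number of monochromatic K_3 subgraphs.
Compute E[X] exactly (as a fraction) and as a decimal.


Let X = Σ_S X_S over the C(14, 3) = 364 subsets S of size 3, where X_S = 1 if the K_3 on S is monochromatic.
For a fixed S, the K_3 on S has C(3, 2) = 3 edges. P[all 3 edges red] = (1/2)^3, and likewise for blue, so P[monochromatic] = 2·(1/2)^3 = 2^{1 − 3} = 1/4.
Summing: E[X] = C(14, 3) · 2^{1 − 3} = 364 · 1/4 = 91.
Numerically: E[X] ≈ 91.000000.

E[X] = C(14,3)·2^(1−C(3,2)) = 91 ≈ 91.000000.


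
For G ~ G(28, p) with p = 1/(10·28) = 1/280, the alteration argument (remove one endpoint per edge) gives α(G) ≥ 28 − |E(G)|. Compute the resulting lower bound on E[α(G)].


E[|E(G)|] = C(28, 2)·p = 378 · (1/280) = 27/20.
E[α(G)] ≥ n − E[|E(G)|] = 28 − 27/20 = 533/20.
Numerically: ≈ 26.65000.
(This is only a lower bound; the true E[α(G)] may be larger.)

E[α(G)] ≥ 533/20 ≈ 26.65000.


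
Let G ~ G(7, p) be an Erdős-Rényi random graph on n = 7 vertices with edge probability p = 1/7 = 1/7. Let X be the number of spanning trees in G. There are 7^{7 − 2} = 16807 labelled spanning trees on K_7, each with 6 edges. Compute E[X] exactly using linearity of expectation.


K_7 has 7^{7 − 2} = 16807 labelled spanning trees.
For each such spanning tree H, let X_H = 1 if all 6 edges of H are present in G. Then P[X_H = 1] = p^{6} = (1/7)^{6} = 1/117649.
By linearity of expectation: E[X] = Σ_H E[X_H] = 16807 · p^{6} = 16807 · 1/117649 = 1/7.
Numerically: E[X] ≈ 0.1429.

E[X] = 16807 · (1/7)^{6} = 1/7 ≈ 0.1429.


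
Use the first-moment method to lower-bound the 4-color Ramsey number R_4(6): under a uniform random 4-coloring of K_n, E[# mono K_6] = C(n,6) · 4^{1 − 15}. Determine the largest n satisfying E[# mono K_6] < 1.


We need C(n, 6) · 4^{1 − 15} < 1, i.e. C(n, 6) < 4^{15 − 1} = 268435456.
Check values of n near the boundary:
  n = 76: C(76, 6) = 218618940; 218618940 < 268435456? YES
  n = 77: C(77, 6) = 237093780; 237093780 < 268435456? YES
  n = 78: C(78, 6) = 256851595; 256851595 < 268435456? YES
  n = 79: C(79, 6) = 277962685; 277962685 < 268435456? NO
  n = 80: C(80, 6) = 300500200; 300500200 < 268435456? NO
The largest n with C(n, 6) < 268435456 is n = 78 (where E[X] = 256851595/268435456 ≈ 0.9568468). Hence R_4(6) > 78, i.e. R_4(6) ≥ 79.

Largest n = 78; hence R_4(6) > 78.


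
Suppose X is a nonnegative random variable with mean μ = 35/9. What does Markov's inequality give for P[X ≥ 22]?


μ = E[X] = 35/9, a = 22.
Markov: P[X ≥ 22] ≤ μ/a = (35/9)/22 = 35/198.
Numerically: ≈ 0.176768.
(Since a = 22 > μ = 3.888889, the bound 35/198 is < 1 and informative.)

P[X ≥ 22] ≤ 35/198 ≈ 0.176768.


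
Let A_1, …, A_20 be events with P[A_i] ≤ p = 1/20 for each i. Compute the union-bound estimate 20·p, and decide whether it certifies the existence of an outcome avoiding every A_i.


Union bound: P[∪_{i=1}^{20} A_i] ≤ Σ_i P[A_i] ≤ 20·p = 20·(1/20) = 1.
Numerically: 1 ≈ 1.000.
Is 1 < 1? NO.
Since the bound 1 is ≥ 1, the union bound is uninformative here; it does NOT by itself certify existence.

20·p = 1 ≈ 1.000; existence NOT certified by the union bound.


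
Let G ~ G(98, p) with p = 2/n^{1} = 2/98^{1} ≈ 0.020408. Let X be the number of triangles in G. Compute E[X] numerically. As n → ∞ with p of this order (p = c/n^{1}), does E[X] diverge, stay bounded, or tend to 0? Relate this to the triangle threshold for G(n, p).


Number of potential triangles: C(98, 3) = 152096.
Each occurs with probability p³ ≈ (0.020408)³ ≈ 8.4998598e-06.
By linearity: E[X] = C(98, 3)·p³ ≈ 152096 · 8.4998598e-06 ≈ 1.29279.
Here α = 1, so p = 2/n is exactly at the triangle threshold p ~ 1/n. Asymptotically E[X] → c³/6 = 2³/6 = 4/3 ≈ 1.33333, a bounded constant. In this regime the triangle count is asymptotically Poisson(c³/6).

E[X] ≈ 1.29279; in regime p = Θ(1/n^{1}) E[X] stays bounded (at the triangle threshold p ~ 1/n).


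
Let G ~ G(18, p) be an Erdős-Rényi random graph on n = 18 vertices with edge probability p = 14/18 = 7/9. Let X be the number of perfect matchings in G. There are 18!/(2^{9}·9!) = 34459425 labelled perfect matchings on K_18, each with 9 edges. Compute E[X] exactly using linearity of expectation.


K_18 has 18!/(2^{9}·9!) = 34459425 labelled perfect matchings.
For each such perfect matching H, let X_H = 1 if all 9 edges of H are present in G. Then P[X_H = 1] = p^{9} = (7/9)^{9} = 40353607/387420489.
By linearity of expectation: E[X] = Σ_H E[X_H] = 34459425 · p^{9} = 34459425 · 40353607/387420489 = 17167433257975/4782969.
Numerically: E[X] ≈ 3.589e+06.

E[X] = 34459425 · (7/9)^{9} = 17167433257975/4782969 ≈ 3.589e+06.


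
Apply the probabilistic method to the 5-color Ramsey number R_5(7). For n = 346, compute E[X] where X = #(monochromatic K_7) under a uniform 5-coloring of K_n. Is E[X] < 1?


E[X] = C(346, 7) · 5^{1 − 21} = 110809404801480 · 5^{−20} = 110809404801480/95367431640625.
As a reduced fraction: E[X] = 22161880960296/19073486328125 ≈ 1.16192.
Is E[X] < 1? NO.
Since E[X] ≥ 1, the first-moment bound is inconclusive at n = 346; it does NOT by itself certify R_5(7) > 346.

E[X] = 22161880960296/19073486328125 ≈ 1.16192; E[X] ≥ 1; first-moment method inconclusive here.


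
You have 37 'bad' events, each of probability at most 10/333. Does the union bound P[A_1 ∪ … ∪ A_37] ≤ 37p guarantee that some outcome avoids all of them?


Union bound: P[∪_{i=1}^{37} A_i] ≤ Σ_i P[A_i] ≤ 37·p = 37·(10/333) = 10/9.
Numerically: 10/9 ≈ 1.11111.
Is 10/9 < 1? NO.
Since the bound 10/9 is ≥ 1, the union bound is uninformative here; it does NOT by itself certify existence.

37·p = 10/9 ≈ 1.11111; existence NOT certified by the union bound.


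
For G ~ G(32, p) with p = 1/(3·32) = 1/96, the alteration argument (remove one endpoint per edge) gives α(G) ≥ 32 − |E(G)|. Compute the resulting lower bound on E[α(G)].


E[|E(G)|] = C(32, 2)·p = 496 · (1/96) = 31/6.
E[α(G)] ≥ n − E[|E(G)|] = 32 − 31/6 = 161/6.
Numerically: ≈ 26.833333.
(This is only a lower bound; the true E[α(G)] may be larger.)

E[α(G)] ≥ 161/6 ≈ 26.833333.


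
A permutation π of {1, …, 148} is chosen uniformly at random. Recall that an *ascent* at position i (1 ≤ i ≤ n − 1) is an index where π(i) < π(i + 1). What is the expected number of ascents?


Write X = Σ X_I over i = 1, …, 147, with X_I the indicator of one ascent.
There are 147 indicators.
For each fixed i, the pair (π(i), π(i+1)) is a uniformly random ordered pair of distinct values from {1, …, 148}; by symmetry P[π(i) < π(i+1)] = 1/2.
By linearity: E[X] = 147 · (1/2) = (148 − 1) · (1/2) = 147/2 ≈ 73.50000.

E[X] = 147/2 = 73.50000.


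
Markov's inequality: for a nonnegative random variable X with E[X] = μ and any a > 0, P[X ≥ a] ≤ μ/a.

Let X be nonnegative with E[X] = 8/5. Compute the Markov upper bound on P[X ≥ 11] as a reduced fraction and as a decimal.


μ = E[X] = 8/5, a = 11.
Markov: P[X ≥ 11] ≤ μ/a = (8/5)/11 = 8/55.
Numerically: ≈ 0.14545.
(Since a = 11 > μ = 1.60000, the bound 8/55 is < 1 and informative.)

P[X ≥ 11] ≤ 8/55 ≈ 0.14545.


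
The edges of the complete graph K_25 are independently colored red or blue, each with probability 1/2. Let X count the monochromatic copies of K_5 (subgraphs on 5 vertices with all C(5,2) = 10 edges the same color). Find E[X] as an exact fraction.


Let X = Σ_S X_S over the C(25, 5) = 53130 subsets S of size 5, where X_S = 1 if the K_5 on S is monochromatic.
For a fixed S, the K_5 on S has C(5, 2) = 10 edges. P[all 10 edges red] = (1/2)^10, and likewise for blue, so P[monochromatic] = 2·(1/2)^10 = 2^{1 − 10} = 1/512.
By linearity: E[X] = C(25, 5) · 2^{1 − 10} = 53130 · 1/512 = 26565/256.
Numerically: E[X] ≈ 103.7695.

E[X] = C(25,5)·2^(1−C(5,2)) = 26565/256 ≈ 103.7695.


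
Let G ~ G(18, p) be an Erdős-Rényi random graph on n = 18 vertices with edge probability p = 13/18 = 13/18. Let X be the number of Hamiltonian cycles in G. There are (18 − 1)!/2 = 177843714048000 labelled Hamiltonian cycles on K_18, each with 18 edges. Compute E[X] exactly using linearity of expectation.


K_18 has (18 − 1)!/2 = 177843714048000 labelled Hamiltonian cycles.
For each such Hamiltonian cycle H, let X_H = 1 if all 18 edges of H are present in G. Then P[X_H = 1] = p^{18} = (13/18)^{18} = 112455406951957393129/39346408075296537575424.
Summing the indicators: E[X] = Σ_H E[X_H] = 177843714048000 · p^{18} = 177843714048000 · 112455406951957393129/39346408075296537575424 = 1674446952588776589016668875/3294258113514384.
Numerically: E[X] ≈ 5.083e+11.

E[X] = 177843714048000 · (13/18)^{18} = 1674446952588776589016668875/3294258113514384 ≈ 5.083e+11.
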